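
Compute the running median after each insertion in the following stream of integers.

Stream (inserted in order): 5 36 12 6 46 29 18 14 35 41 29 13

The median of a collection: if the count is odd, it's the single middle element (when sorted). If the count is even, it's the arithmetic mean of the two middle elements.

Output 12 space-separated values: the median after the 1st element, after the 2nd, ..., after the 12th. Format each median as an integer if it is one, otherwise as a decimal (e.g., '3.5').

Step 1: insert 5 -> lo=[5] (size 1, max 5) hi=[] (size 0) -> median=5
Step 2: insert 36 -> lo=[5] (size 1, max 5) hi=[36] (size 1, min 36) -> median=20.5
Step 3: insert 12 -> lo=[5, 12] (size 2, max 12) hi=[36] (size 1, min 36) -> median=12
Step 4: insert 6 -> lo=[5, 6] (size 2, max 6) hi=[12, 36] (size 2, min 12) -> median=9
Step 5: insert 46 -> lo=[5, 6, 12] (size 3, max 12) hi=[36, 46] (size 2, min 36) -> median=12
Step 6: insert 29 -> lo=[5, 6, 12] (size 3, max 12) hi=[29, 36, 46] (size 3, min 29) -> median=20.5
Step 7: insert 18 -> lo=[5, 6, 12, 18] (size 4, max 18) hi=[29, 36, 46] (size 3, min 29) -> median=18
Step 8: insert 14 -> lo=[5, 6, 12, 14] (size 4, max 14) hi=[18, 29, 36, 46] (size 4, min 18) -> median=16
Step 9: insert 35 -> lo=[5, 6, 12, 14, 18] (size 5, max 18) hi=[29, 35, 36, 46] (size 4, min 29) -> median=18
Step 10: insert 41 -> lo=[5, 6, 12, 14, 18] (size 5, max 18) hi=[29, 35, 36, 41, 46] (size 5, min 29) -> median=23.5
Step 11: insert 29 -> lo=[5, 6, 12, 14, 18, 29] (size 6, max 29) hi=[29, 35, 36, 41, 46] (size 5, min 29) -> median=29
Step 12: insert 13 -> lo=[5, 6, 12, 13, 14, 18] (size 6, max 18) hi=[29, 29, 35, 36, 41, 46] (size 6, min 29) -> median=23.5

Answer: 5 20.5 12 9 12 20.5 18 16 18 23.5 29 23.5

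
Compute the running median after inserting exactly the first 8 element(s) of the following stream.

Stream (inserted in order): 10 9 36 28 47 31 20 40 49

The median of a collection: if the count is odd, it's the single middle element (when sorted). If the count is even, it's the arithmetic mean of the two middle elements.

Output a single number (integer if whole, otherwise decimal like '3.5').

Answer: 29.5

Derivation:
Step 1: insert 10 -> lo=[10] (size 1, max 10) hi=[] (size 0) -> median=10
Step 2: insert 9 -> lo=[9] (size 1, max 9) hi=[10] (size 1, min 10) -> median=9.5
Step 3: insert 36 -> lo=[9, 10] (size 2, max 10) hi=[36] (size 1, min 36) -> median=10
Step 4: insert 28 -> lo=[9, 10] (size 2, max 10) hi=[28, 36] (size 2, min 28) -> median=19
Step 5: insert 47 -> lo=[9, 10, 28] (size 3, max 28) hi=[36, 47] (size 2, min 36) -> median=28
Step 6: insert 31 -> lo=[9, 10, 28] (size 3, max 28) hi=[31, 36, 47] (size 3, min 31) -> median=29.5
Step 7: insert 20 -> lo=[9, 10, 20, 28] (size 4, max 28) hi=[31, 36, 47] (size 3, min 31) -> median=28
Step 8: insert 40 -> lo=[9, 10, 20, 28] (size 4, max 28) hi=[31, 36, 40, 47] (size 4, min 31) -> median=29.5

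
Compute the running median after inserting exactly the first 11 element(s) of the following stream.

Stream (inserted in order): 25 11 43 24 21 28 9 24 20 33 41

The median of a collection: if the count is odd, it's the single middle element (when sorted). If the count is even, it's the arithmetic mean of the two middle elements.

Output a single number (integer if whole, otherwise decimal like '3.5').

Step 1: insert 25 -> lo=[25] (size 1, max 25) hi=[] (size 0) -> median=25
Step 2: insert 11 -> lo=[11] (size 1, max 11) hi=[25] (size 1, min 25) -> median=18
Step 3: insert 43 -> lo=[11, 25] (size 2, max 25) hi=[43] (size 1, min 43) -> median=25
Step 4: insert 24 -> lo=[11, 24] (size 2, max 24) hi=[25, 43] (size 2, min 25) -> median=24.5
Step 5: insert 21 -> lo=[11, 21, 24] (size 3, max 24) hi=[25, 43] (size 2, min 25) -> median=24
Step 6: insert 28 -> lo=[11, 21, 24] (size 3, max 24) hi=[25, 28, 43] (size 3, min 25) -> median=24.5
Step 7: insert 9 -> lo=[9, 11, 21, 24] (size 4, max 24) hi=[25, 28, 43] (size 3, min 25) -> median=24
Step 8: insert 24 -> lo=[9, 11, 21, 24] (size 4, max 24) hi=[24, 25, 28, 43] (size 4, min 24) -> median=24
Step 9: insert 20 -> lo=[9, 11, 20, 21, 24] (size 5, max 24) hi=[24, 25, 28, 43] (size 4, min 24) -> median=24
Step 10: insert 33 -> lo=[9, 11, 20, 21, 24] (size 5, max 24) hi=[24, 25, 28, 33, 43] (size 5, min 24) -> median=24
Step 11: insert 41 -> lo=[9, 11, 20, 21, 24, 24] (size 6, max 24) hi=[25, 28, 33, 41, 43] (size 5, min 25) -> median=24

Answer: 24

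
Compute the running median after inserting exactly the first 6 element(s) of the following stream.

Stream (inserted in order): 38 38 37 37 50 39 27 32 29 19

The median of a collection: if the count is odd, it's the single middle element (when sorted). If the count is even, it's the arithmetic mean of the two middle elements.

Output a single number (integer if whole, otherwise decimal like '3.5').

Answer: 38

Derivation:
Step 1: insert 38 -> lo=[38] (size 1, max 38) hi=[] (size 0) -> median=38
Step 2: insert 38 -> lo=[38] (size 1, max 38) hi=[38] (size 1, min 38) -> median=38
Step 3: insert 37 -> lo=[37, 38] (size 2, max 38) hi=[38] (size 1, min 38) -> median=38
Step 4: insert 37 -> lo=[37, 37] (size 2, max 37) hi=[38, 38] (size 2, min 38) -> median=37.5
Step 5: insert 50 -> lo=[37, 37, 38] (size 3, max 38) hi=[38, 50] (size 2, min 38) -> median=38
Step 6: insert 39 -> lo=[37, 37, 38] (size 3, max 38) hi=[38, 39, 50] (size 3, min 38) -> median=38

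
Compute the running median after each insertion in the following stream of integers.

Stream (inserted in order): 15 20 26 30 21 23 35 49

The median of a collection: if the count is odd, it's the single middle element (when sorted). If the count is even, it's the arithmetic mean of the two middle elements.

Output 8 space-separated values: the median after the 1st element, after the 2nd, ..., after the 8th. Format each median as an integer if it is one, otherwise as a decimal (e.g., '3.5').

Step 1: insert 15 -> lo=[15] (size 1, max 15) hi=[] (size 0) -> median=15
Step 2: insert 20 -> lo=[15] (size 1, max 15) hi=[20] (size 1, min 20) -> median=17.5
Step 3: insert 26 -> lo=[15, 20] (size 2, max 20) hi=[26] (size 1, min 26) -> median=20
Step 4: insert 30 -> lo=[15, 20] (size 2, max 20) hi=[26, 30] (size 2, min 26) -> median=23
Step 5: insert 21 -> lo=[15, 20, 21] (size 3, max 21) hi=[26, 30] (size 2, min 26) -> median=21
Step 6: insert 23 -> lo=[15, 20, 21] (size 3, max 21) hi=[23, 26, 30] (size 3, min 23) -> median=22
Step 7: insert 35 -> lo=[15, 20, 21, 23] (size 4, max 23) hi=[26, 30, 35] (size 3, min 26) -> median=23
Step 8: insert 49 -> lo=[15, 20, 21, 23] (size 4, max 23) hi=[26, 30, 35, 49] (size 4, min 26) -> median=24.5

Answer: 15 17.5 20 23 21 22 23 24.5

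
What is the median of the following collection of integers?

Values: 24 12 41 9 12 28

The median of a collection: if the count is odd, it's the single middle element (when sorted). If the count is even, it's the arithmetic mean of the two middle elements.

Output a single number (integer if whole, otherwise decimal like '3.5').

Answer: 18

Derivation:
Step 1: insert 24 -> lo=[24] (size 1, max 24) hi=[] (size 0) -> median=24
Step 2: insert 12 -> lo=[12] (size 1, max 12) hi=[24] (size 1, min 24) -> median=18
Step 3: insert 41 -> lo=[12, 24] (size 2, max 24) hi=[41] (size 1, min 41) -> median=24
Step 4: insert 9 -> lo=[9, 12] (size 2, max 12) hi=[24, 41] (size 2, min 24) -> median=18
Step 5: insert 12 -> lo=[9, 12, 12] (size 3, max 12) hi=[24, 41] (size 2, min 24) -> median=12
Step 6: insert 28 -> lo=[9, 12, 12] (size 3, max 12) hi=[24, 28, 41] (size 3, min 24) -> median=18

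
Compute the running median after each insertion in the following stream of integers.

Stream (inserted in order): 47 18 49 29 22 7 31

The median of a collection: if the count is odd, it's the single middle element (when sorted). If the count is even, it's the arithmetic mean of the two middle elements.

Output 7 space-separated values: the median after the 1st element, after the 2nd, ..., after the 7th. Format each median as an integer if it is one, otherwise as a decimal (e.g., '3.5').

Answer: 47 32.5 47 38 29 25.5 29

Derivation:
Step 1: insert 47 -> lo=[47] (size 1, max 47) hi=[] (size 0) -> median=47
Step 2: insert 18 -> lo=[18] (size 1, max 18) hi=[47] (size 1, min 47) -> median=32.5
Step 3: insert 49 -> lo=[18, 47] (size 2, max 47) hi=[49] (size 1, min 49) -> median=47
Step 4: insert 29 -> lo=[18, 29] (size 2, max 29) hi=[47, 49] (size 2, min 47) -> median=38
Step 5: insert 22 -> lo=[18, 22, 29] (size 3, max 29) hi=[47, 49] (size 2, min 47) -> median=29
Step 6: insert 7 -> lo=[7, 18, 22] (size 3, max 22) hi=[29, 47, 49] (size 3, min 29) -> median=25.5
Step 7: insert 31 -> lo=[7, 18, 22, 29] (size 4, max 29) hi=[31, 47, 49] (size 3, min 31) -> median=29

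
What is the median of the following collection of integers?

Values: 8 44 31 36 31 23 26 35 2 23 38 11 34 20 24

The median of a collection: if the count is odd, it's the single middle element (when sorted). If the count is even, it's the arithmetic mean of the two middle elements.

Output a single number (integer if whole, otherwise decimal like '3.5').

Answer: 26

Derivation:
Step 1: insert 8 -> lo=[8] (size 1, max 8) hi=[] (size 0) -> median=8
Step 2: insert 44 -> lo=[8] (size 1, max 8) hi=[44] (size 1, min 44) -> median=26
Step 3: insert 31 -> lo=[8, 31] (size 2, max 31) hi=[44] (size 1, min 44) -> median=31
Step 4: insert 36 -> lo=[8, 31] (size 2, max 31) hi=[36, 44] (size 2, min 36) -> median=33.5
Step 5: insert 31 -> lo=[8, 31, 31] (size 3, max 31) hi=[36, 44] (size 2, min 36) -> median=31
Step 6: insert 23 -> lo=[8, 23, 31] (size 3, max 31) hi=[31, 36, 44] (size 3, min 31) -> median=31
Step 7: insert 26 -> lo=[8, 23, 26, 31] (size 4, max 31) hi=[31, 36, 44] (size 3, min 31) -> median=31
Step 8: insert 35 -> lo=[8, 23, 26, 31] (size 4, max 31) hi=[31, 35, 36, 44] (size 4, min 31) -> median=31
Step 9: insert 2 -> lo=[2, 8, 23, 26, 31] (size 5, max 31) hi=[31, 35, 36, 44] (size 4, min 31) -> median=31
Step 10: insert 23 -> lo=[2, 8, 23, 23, 26] (size 5, max 26) hi=[31, 31, 35, 36, 44] (size 5, min 31) -> median=28.5
Step 11: insert 38 -> lo=[2, 8, 23, 23, 26, 31] (size 6, max 31) hi=[31, 35, 36, 38, 44] (size 5, min 31) -> median=31
Step 12: insert 11 -> lo=[2, 8, 11, 23, 23, 26] (size 6, max 26) hi=[31, 31, 35, 36, 38, 44] (size 6, min 31) -> median=28.5
Step 13: insert 34 -> lo=[2, 8, 11, 23, 23, 26, 31] (size 7, max 31) hi=[31, 34, 35, 36, 38, 44] (size 6, min 31) -> median=31
Step 14: insert 20 -> lo=[2, 8, 11, 20, 23, 23, 26] (size 7, max 26) hi=[31, 31, 34, 35, 36, 38, 44] (size 7, min 31) -> median=28.5
Step 15: insert 24 -> lo=[2, 8, 11, 20, 23, 23, 24, 26] (size 8, max 26) hi=[31, 31, 34, 35, 36, 38, 44] (size 7, min 31) -> median=26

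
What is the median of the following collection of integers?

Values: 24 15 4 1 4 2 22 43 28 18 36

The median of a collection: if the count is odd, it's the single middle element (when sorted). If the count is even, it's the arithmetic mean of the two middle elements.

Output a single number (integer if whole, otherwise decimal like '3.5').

Answer: 18

Derivation:
Step 1: insert 24 -> lo=[24] (size 1, max 24) hi=[] (size 0) -> median=24
Step 2: insert 15 -> lo=[15] (size 1, max 15) hi=[24] (size 1, min 24) -> median=19.5
Step 3: insert 4 -> lo=[4, 15] (size 2, max 15) hi=[24] (size 1, min 24) -> median=15
Step 4: insert 1 -> lo=[1, 4] (size 2, max 4) hi=[15, 24] (size 2, min 15) -> median=9.5
Step 5: insert 4 -> lo=[1, 4, 4] (size 3, max 4) hi=[15, 24] (size 2, min 15) -> median=4
Step 6: insert 2 -> lo=[1, 2, 4] (size 3, max 4) hi=[4, 15, 24] (size 3, min 4) -> median=4
Step 7: insert 22 -> lo=[1, 2, 4, 4] (size 4, max 4) hi=[15, 22, 24] (size 3, min 15) -> median=4
Step 8: insert 43 -> lo=[1, 2, 4, 4] (size 4, max 4) hi=[15, 22, 24, 43] (size 4, min 15) -> median=9.5
Step 9: insert 28 -> lo=[1, 2, 4, 4, 15] (size 5, max 15) hi=[22, 24, 28, 43] (size 4, min 22) -> median=15
Step 10: insert 18 -> lo=[1, 2, 4, 4, 15] (size 5, max 15) hi=[18, 22, 24, 28, 43] (size 5, min 18) -> median=16.5
Step 11: insert 36 -> lo=[1, 2, 4, 4, 15, 18] (size 6, max 18) hi=[22, 24, 28, 36, 43] (size 5, min 22) -> median=18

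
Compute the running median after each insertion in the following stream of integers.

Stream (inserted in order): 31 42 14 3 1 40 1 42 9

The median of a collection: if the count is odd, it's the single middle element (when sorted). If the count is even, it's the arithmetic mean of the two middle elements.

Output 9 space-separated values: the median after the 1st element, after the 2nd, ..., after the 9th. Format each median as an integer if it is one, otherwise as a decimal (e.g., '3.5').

Step 1: insert 31 -> lo=[31] (size 1, max 31) hi=[] (size 0) -> median=31
Step 2: insert 42 -> lo=[31] (size 1, max 31) hi=[42] (size 1, min 42) -> median=36.5
Step 3: insert 14 -> lo=[14, 31] (size 2, max 31) hi=[42] (size 1, min 42) -> median=31
Step 4: insert 3 -> lo=[3, 14] (size 2, max 14) hi=[31, 42] (size 2, min 31) -> median=22.5
Step 5: insert 1 -> lo=[1, 3, 14] (size 3, max 14) hi=[31, 42] (size 2, min 31) -> median=14
Step 6: insert 40 -> lo=[1, 3, 14] (size 3, max 14) hi=[31, 40, 42] (size 3, min 31) -> median=22.5
Step 7: insert 1 -> lo=[1, 1, 3, 14] (size 4, max 14) hi=[31, 40, 42] (size 3, min 31) -> median=14
Step 8: insert 42 -> lo=[1, 1, 3, 14] (size 4, max 14) hi=[31, 40, 42, 42] (size 4, min 31) -> median=22.5
Step 9: insert 9 -> lo=[1, 1, 3, 9, 14] (size 5, max 14) hi=[31, 40, 42, 42] (size 4, min 31) -> median=14

Answer: 31 36.5 31 22.5 14 22.5 14 22.5 14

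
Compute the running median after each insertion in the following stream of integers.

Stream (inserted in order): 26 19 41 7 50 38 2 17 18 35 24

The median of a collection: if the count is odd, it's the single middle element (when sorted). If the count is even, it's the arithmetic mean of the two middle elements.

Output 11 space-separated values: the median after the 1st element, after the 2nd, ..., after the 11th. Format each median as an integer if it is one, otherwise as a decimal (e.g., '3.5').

Step 1: insert 26 -> lo=[26] (size 1, max 26) hi=[] (size 0) -> median=26
Step 2: insert 19 -> lo=[19] (size 1, max 19) hi=[26] (size 1, min 26) -> median=22.5
Step 3: insert 41 -> lo=[19, 26] (size 2, max 26) hi=[41] (size 1, min 41) -> median=26
Step 4: insert 7 -> lo=[7, 19] (size 2, max 19) hi=[26, 41] (size 2, min 26) -> median=22.5
Step 5: insert 50 -> lo=[7, 19, 26] (size 3, max 26) hi=[41, 50] (size 2, min 41) -> median=26
Step 6: insert 38 -> lo=[7, 19, 26] (size 3, max 26) hi=[38, 41, 50] (size 3, min 38) -> median=32
Step 7: insert 2 -> lo=[2, 7, 19, 26] (size 4, max 26) hi=[38, 41, 50] (size 3, min 38) -> median=26
Step 8: insert 17 -> lo=[2, 7, 17, 19] (size 4, max 19) hi=[26, 38, 41, 50] (size 4, min 26) -> median=22.5
Step 9: insert 18 -> lo=[2, 7, 17, 18, 19] (size 5, max 19) hi=[26, 38, 41, 50] (size 4, min 26) -> median=19
Step 10: insert 35 -> lo=[2, 7, 17, 18, 19] (size 5, max 19) hi=[26, 35, 38, 41, 50] (size 5, min 26) -> median=22.5
Step 11: insert 24 -> lo=[2, 7, 17, 18, 19, 24] (size 6, max 24) hi=[26, 35, 38, 41, 50] (size 5, min 26) -> median=24

Answer: 26 22.5 26 22.5 26 32 26 22.5 19 22.5 24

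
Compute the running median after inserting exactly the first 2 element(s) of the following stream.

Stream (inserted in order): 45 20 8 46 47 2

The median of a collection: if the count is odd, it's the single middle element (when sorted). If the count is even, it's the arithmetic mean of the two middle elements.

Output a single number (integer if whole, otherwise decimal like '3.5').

Answer: 32.5

Derivation:
Step 1: insert 45 -> lo=[45] (size 1, max 45) hi=[] (size 0) -> median=45
Step 2: insert 20 -> lo=[20] (size 1, max 20) hi=[45] (size 1, min 45) -> median=32.5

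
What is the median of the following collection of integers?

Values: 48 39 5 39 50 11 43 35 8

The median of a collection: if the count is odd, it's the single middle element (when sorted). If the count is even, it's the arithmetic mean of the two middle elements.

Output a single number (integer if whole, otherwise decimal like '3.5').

Step 1: insert 48 -> lo=[48] (size 1, max 48) hi=[] (size 0) -> median=48
Step 2: insert 39 -> lo=[39] (size 1, max 39) hi=[48] (size 1, min 48) -> median=43.5
Step 3: insert 5 -> lo=[5, 39] (size 2, max 39) hi=[48] (size 1, min 48) -> median=39
Step 4: insert 39 -> lo=[5, 39] (size 2, max 39) hi=[39, 48] (size 2, min 39) -> median=39
Step 5: insert 50 -> lo=[5, 39, 39] (size 3, max 39) hi=[48, 50] (size 2, min 48) -> median=39
Step 6: insert 11 -> lo=[5, 11, 39] (size 3, max 39) hi=[39, 48, 50] (size 3, min 39) -> median=39
Step 7: insert 43 -> lo=[5, 11, 39, 39] (size 4, max 39) hi=[43, 48, 50] (size 3, min 43) -> median=39
Step 8: insert 35 -> lo=[5, 11, 35, 39] (size 4, max 39) hi=[39, 43, 48, 50] (size 4, min 39) -> median=39
Step 9: insert 8 -> lo=[5, 8, 11, 35, 39] (size 5, max 39) hi=[39, 43, 48, 50] (size 4, min 39) -> median=39

Answer: 39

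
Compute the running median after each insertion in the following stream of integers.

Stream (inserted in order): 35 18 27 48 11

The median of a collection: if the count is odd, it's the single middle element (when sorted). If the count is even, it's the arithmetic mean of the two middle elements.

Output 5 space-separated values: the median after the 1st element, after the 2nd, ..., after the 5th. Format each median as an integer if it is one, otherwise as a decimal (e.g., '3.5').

Answer: 35 26.5 27 31 27

Derivation:
Step 1: insert 35 -> lo=[35] (size 1, max 35) hi=[] (size 0) -> median=35
Step 2: insert 18 -> lo=[18] (size 1, max 18) hi=[35] (size 1, min 35) -> median=26.5
Step 3: insert 27 -> lo=[18, 27] (size 2, max 27) hi=[35] (size 1, min 35) -> median=27
Step 4: insert 48 -> lo=[18, 27] (size 2, max 27) hi=[35, 48] (size 2, min 35) -> median=31
Step 5: insert 11 -> lo=[11, 18, 27] (size 3, max 27) hi=[35, 48] (size 2, min 35) -> median=27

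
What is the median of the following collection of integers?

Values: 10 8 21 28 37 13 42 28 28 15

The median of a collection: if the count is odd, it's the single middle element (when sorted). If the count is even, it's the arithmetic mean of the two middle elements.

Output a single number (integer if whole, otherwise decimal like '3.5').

Step 1: insert 10 -> lo=[10] (size 1, max 10) hi=[] (size 0) -> median=10
Step 2: insert 8 -> lo=[8] (size 1, max 8) hi=[10] (size 1, min 10) -> median=9
Step 3: insert 21 -> lo=[8, 10] (size 2, max 10) hi=[21] (size 1, min 21) -> median=10
Step 4: insert 28 -> lo=[8, 10] (size 2, max 10) hi=[21, 28] (size 2, min 21) -> median=15.5
Step 5: insert 37 -> lo=[8, 10, 21] (size 3, max 21) hi=[28, 37] (size 2, min 28) -> median=21
Step 6: insert 13 -> lo=[8, 10, 13] (size 3, max 13) hi=[21, 28, 37] (size 3, min 21) -> median=17
Step 7: insert 42 -> lo=[8, 10, 13, 21] (size 4, max 21) hi=[28, 37, 42] (size 3, min 28) -> median=21
Step 8: insert 28 -> lo=[8, 10, 13, 21] (size 4, max 21) hi=[28, 28, 37, 42] (size 4, min 28) -> median=24.5
Step 9: insert 28 -> lo=[8, 10, 13, 21, 28] (size 5, max 28) hi=[28, 28, 37, 42] (size 4, min 28) -> median=28
Step 10: insert 15 -> lo=[8, 10, 13, 15, 21] (size 5, max 21) hi=[28, 28, 28, 37, 42] (size 5, min 28) -> median=24.5

Answer: 24.5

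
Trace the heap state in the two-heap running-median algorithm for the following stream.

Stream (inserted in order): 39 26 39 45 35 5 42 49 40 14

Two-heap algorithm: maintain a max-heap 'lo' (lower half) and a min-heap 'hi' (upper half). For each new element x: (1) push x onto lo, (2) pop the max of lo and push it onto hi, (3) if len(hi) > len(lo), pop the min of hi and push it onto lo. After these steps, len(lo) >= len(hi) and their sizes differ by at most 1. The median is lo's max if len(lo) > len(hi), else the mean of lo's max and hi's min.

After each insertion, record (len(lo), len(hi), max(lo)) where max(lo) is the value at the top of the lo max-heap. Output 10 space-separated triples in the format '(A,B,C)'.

Answer: (1,0,39) (1,1,26) (2,1,39) (2,2,39) (3,2,39) (3,3,35) (4,3,39) (4,4,39) (5,4,39) (5,5,39)

Derivation:
Step 1: insert 39 -> lo=[39] hi=[] -> (len(lo)=1, len(hi)=0, max(lo)=39)
Step 2: insert 26 -> lo=[26] hi=[39] -> (len(lo)=1, len(hi)=1, max(lo)=26)
Step 3: insert 39 -> lo=[26, 39] hi=[39] -> (len(lo)=2, len(hi)=1, max(lo)=39)
Step 4: insert 45 -> lo=[26, 39] hi=[39, 45] -> (len(lo)=2, len(hi)=2, max(lo)=39)
Step 5: insert 35 -> lo=[26, 35, 39] hi=[39, 45] -> (len(lo)=3, len(hi)=2, max(lo)=39)
Step 6: insert 5 -> lo=[5, 26, 35] hi=[39, 39, 45] -> (len(lo)=3, len(hi)=3, max(lo)=35)
Step 7: insert 42 -> lo=[5, 26, 35, 39] hi=[39, 42, 45] -> (len(lo)=4, len(hi)=3, max(lo)=39)
Step 8: insert 49 -> lo=[5, 26, 35, 39] hi=[39, 42, 45, 49] -> (len(lo)=4, len(hi)=4, max(lo)=39)
Step 9: insert 40 -> lo=[5, 26, 35, 39, 39] hi=[40, 42, 45, 49] -> (len(lo)=5, len(hi)=4, max(lo)=39)
Step 10: insert 14 -> lo=[5, 14, 26, 35, 39] hi=[39, 40, 42, 45, 49] -> (len(lo)=5, len(hi)=5, max(lo)=39)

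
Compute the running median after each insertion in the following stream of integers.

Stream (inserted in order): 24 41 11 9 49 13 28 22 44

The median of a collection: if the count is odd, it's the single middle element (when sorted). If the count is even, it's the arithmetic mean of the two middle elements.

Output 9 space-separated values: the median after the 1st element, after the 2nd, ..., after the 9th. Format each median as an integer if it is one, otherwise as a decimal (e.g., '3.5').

Answer: 24 32.5 24 17.5 24 18.5 24 23 24

Derivation:
Step 1: insert 24 -> lo=[24] (size 1, max 24) hi=[] (size 0) -> median=24
Step 2: insert 41 -> lo=[24] (size 1, max 24) hi=[41] (size 1, min 41) -> median=32.5
Step 3: insert 11 -> lo=[11, 24] (size 2, max 24) hi=[41] (size 1, min 41) -> median=24
Step 4: insert 9 -> lo=[9, 11] (size 2, max 11) hi=[24, 41] (size 2, min 24) -> median=17.5
Step 5: insert 49 -> lo=[9, 11, 24] (size 3, max 24) hi=[41, 49] (size 2, min 41) -> median=24
Step 6: insert 13 -> lo=[9, 11, 13] (size 3, max 13) hi=[24, 41, 49] (size 3, min 24) -> median=18.5
Step 7: insert 28 -> lo=[9, 11, 13, 24] (size 4, max 24) hi=[28, 41, 49] (size 3, min 28) -> median=24
Step 8: insert 22 -> lo=[9, 11, 13, 22] (size 4, max 22) hi=[24, 28, 41, 49] (size 4, min 24) -> median=23
Step 9: insert 44 -> lo=[9, 11, 13, 22, 24] (size 5, max 24) hi=[28, 41, 44, 49] (size 4, min 28) -> median=24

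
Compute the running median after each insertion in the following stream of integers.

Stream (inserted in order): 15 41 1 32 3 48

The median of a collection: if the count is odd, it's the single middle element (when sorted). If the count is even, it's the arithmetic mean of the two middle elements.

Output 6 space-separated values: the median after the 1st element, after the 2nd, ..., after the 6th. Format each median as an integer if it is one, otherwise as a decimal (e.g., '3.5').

Answer: 15 28 15 23.5 15 23.5

Derivation:
Step 1: insert 15 -> lo=[15] (size 1, max 15) hi=[] (size 0) -> median=15
Step 2: insert 41 -> lo=[15] (size 1, max 15) hi=[41] (size 1, min 41) -> median=28
Step 3: insert 1 -> lo=[1, 15] (size 2, max 15) hi=[41] (size 1, min 41) -> median=15
Step 4: insert 32 -> lo=[1, 15] (size 2, max 15) hi=[32, 41] (size 2, min 32) -> median=23.5
Step 5: insert 3 -> lo=[1, 3, 15] (size 3, max 15) hi=[32, 41] (size 2, min 32) -> median=15
Step 6: insert 48 -> lo=[1, 3, 15] (size 3, max 15) hi=[32, 41, 48] (size 3, min 32) -> median=23.5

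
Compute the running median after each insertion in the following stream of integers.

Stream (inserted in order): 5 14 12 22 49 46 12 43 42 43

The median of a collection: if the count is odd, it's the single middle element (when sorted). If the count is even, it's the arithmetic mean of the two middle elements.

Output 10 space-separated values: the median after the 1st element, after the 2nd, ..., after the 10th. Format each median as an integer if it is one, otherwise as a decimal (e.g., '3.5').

Answer: 5 9.5 12 13 14 18 14 18 22 32

Derivation:
Step 1: insert 5 -> lo=[5] (size 1, max 5) hi=[] (size 0) -> median=5
Step 2: insert 14 -> lo=[5] (size 1, max 5) hi=[14] (size 1, min 14) -> median=9.5
Step 3: insert 12 -> lo=[5, 12] (size 2, max 12) hi=[14] (size 1, min 14) -> median=12
Step 4: insert 22 -> lo=[5, 12] (size 2, max 12) hi=[14, 22] (size 2, min 14) -> median=13
Step 5: insert 49 -> lo=[5, 12, 14] (size 3, max 14) hi=[22, 49] (size 2, min 22) -> median=14
Step 6: insert 46 -> lo=[5, 12, 14] (size 3, max 14) hi=[22, 46, 49] (size 3, min 22) -> median=18
Step 7: insert 12 -> lo=[5, 12, 12, 14] (size 4, max 14) hi=[22, 46, 49] (size 3, min 22) -> median=14
Step 8: insert 43 -> lo=[5, 12, 12, 14] (size 4, max 14) hi=[22, 43, 46, 49] (size 4, min 22) -> median=18
Step 9: insert 42 -> lo=[5, 12, 12, 14, 22] (size 5, max 22) hi=[42, 43, 46, 49] (size 4, min 42) -> median=22
Step 10: insert 43 -> lo=[5, 12, 12, 14, 22] (size 5, max 22) hi=[42, 43, 43, 46, 49] (size 5, min 42) -> median=32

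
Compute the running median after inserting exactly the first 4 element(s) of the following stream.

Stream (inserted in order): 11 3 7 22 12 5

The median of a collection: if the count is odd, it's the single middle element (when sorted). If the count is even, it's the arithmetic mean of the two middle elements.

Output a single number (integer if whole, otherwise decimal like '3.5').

Step 1: insert 11 -> lo=[11] (size 1, max 11) hi=[] (size 0) -> median=11
Step 2: insert 3 -> lo=[3] (size 1, max 3) hi=[11] (size 1, min 11) -> median=7
Step 3: insert 7 -> lo=[3, 7] (size 2, max 7) hi=[11] (size 1, min 11) -> median=7
Step 4: insert 22 -> lo=[3, 7] (size 2, max 7) hi=[11, 22] (size 2, min 11) -> median=9

Answer: 9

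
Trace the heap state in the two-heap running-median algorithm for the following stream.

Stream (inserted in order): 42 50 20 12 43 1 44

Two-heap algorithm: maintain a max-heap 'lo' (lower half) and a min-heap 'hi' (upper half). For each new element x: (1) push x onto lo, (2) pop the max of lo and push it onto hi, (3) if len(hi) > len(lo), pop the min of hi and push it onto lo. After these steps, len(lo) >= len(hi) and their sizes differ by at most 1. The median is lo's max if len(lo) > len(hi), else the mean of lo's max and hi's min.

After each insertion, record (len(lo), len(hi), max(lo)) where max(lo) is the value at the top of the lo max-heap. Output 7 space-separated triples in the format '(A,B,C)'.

Answer: (1,0,42) (1,1,42) (2,1,42) (2,2,20) (3,2,42) (3,3,20) (4,3,42)

Derivation:
Step 1: insert 42 -> lo=[42] hi=[] -> (len(lo)=1, len(hi)=0, max(lo)=42)
Step 2: insert 50 -> lo=[42] hi=[50] -> (len(lo)=1, len(hi)=1, max(lo)=42)
Step 3: insert 20 -> lo=[20, 42] hi=[50] -> (len(lo)=2, len(hi)=1, max(lo)=42)
Step 4: insert 12 -> lo=[12, 20] hi=[42, 50] -> (len(lo)=2, len(hi)=2, max(lo)=20)
Step 5: insert 43 -> lo=[12, 20, 42] hi=[43, 50] -> (len(lo)=3, len(hi)=2, max(lo)=42)
Step 6: insert 1 -> lo=[1, 12, 20] hi=[42, 43, 50] -> (len(lo)=3, len(hi)=3, max(lo)=20)
Step 7: insert 44 -> lo=[1, 12, 20, 42] hi=[43, 44, 50] -> (len(lo)=4, len(hi)=3, max(lo)=42)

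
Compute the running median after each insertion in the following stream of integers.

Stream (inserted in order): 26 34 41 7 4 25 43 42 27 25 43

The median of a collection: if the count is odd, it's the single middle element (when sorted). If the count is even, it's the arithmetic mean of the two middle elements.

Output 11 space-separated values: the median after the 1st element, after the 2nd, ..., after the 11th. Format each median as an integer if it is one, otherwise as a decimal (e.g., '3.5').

Answer: 26 30 34 30 26 25.5 26 30 27 26.5 27

Derivation:
Step 1: insert 26 -> lo=[26] (size 1, max 26) hi=[] (size 0) -> median=26
Step 2: insert 34 -> lo=[26] (size 1, max 26) hi=[34] (size 1, min 34) -> median=30
Step 3: insert 41 -> lo=[26, 34] (size 2, max 34) hi=[41] (size 1, min 41) -> median=34
Step 4: insert 7 -> lo=[7, 26] (size 2, max 26) hi=[34, 41] (size 2, min 34) -> median=30
Step 5: insert 4 -> lo=[4, 7, 26] (size 3, max 26) hi=[34, 41] (size 2, min 34) -> median=26
Step 6: insert 25 -> lo=[4, 7, 25] (size 3, max 25) hi=[26, 34, 41] (size 3, min 26) -> median=25.5
Step 7: insert 43 -> lo=[4, 7, 25, 26] (size 4, max 26) hi=[34, 41, 43] (size 3, min 34) -> median=26
Step 8: insert 42 -> lo=[4, 7, 25, 26] (size 4, max 26) hi=[34, 41, 42, 43] (size 4, min 34) -> median=30
Step 9: insert 27 -> lo=[4, 7, 25, 26, 27] (size 5, max 27) hi=[34, 41, 42, 43] (size 4, min 34) -> median=27
Step 10: insert 25 -> lo=[4, 7, 25, 25, 26] (size 5, max 26) hi=[27, 34, 41, 42, 43] (size 5, min 27) -> median=26.5
Step 11: insert 43 -> lo=[4, 7, 25, 25, 26, 27] (size 6, max 27) hi=[34, 41, 42, 43, 43] (size 5, min 34) -> median=27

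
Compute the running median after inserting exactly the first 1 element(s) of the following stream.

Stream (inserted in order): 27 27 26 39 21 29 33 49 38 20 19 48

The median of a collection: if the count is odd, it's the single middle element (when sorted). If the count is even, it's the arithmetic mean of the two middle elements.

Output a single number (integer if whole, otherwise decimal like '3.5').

Answer: 27

Derivation:
Step 1: insert 27 -> lo=[27] (size 1, max 27) hi=[] (size 0) -> median=27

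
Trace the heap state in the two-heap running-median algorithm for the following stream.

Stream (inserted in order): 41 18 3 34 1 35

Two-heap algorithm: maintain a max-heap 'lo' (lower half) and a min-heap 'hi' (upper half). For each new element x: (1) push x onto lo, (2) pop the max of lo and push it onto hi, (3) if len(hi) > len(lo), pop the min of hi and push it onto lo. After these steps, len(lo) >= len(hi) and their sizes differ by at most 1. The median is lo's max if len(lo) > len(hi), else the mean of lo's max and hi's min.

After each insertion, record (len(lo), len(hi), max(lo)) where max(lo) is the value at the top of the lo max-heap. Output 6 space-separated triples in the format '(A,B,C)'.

Answer: (1,0,41) (1,1,18) (2,1,18) (2,2,18) (3,2,18) (3,3,18)

Derivation:
Step 1: insert 41 -> lo=[41] hi=[] -> (len(lo)=1, len(hi)=0, max(lo)=41)
Step 2: insert 18 -> lo=[18] hi=[41] -> (len(lo)=1, len(hi)=1, max(lo)=18)
Step 3: insert 3 -> lo=[3, 18] hi=[41] -> (len(lo)=2, len(hi)=1, max(lo)=18)
Step 4: insert 34 -> lo=[3, 18] hi=[34, 41] -> (len(lo)=2, len(hi)=2, max(lo)=18)
Step 5: insert 1 -> lo=[1, 3, 18] hi=[34, 41] -> (len(lo)=3, len(hi)=2, max(lo)=18)
Step 6: insert 35 -> lo=[1, 3, 18] hi=[34, 35, 41] -> (len(lo)=3, len(hi)=3, max(lo)=18)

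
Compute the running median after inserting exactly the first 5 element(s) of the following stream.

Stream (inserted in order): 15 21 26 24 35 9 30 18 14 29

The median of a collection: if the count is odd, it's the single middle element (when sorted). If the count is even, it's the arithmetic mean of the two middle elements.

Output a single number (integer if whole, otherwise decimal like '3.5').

Answer: 24

Derivation:
Step 1: insert 15 -> lo=[15] (size 1, max 15) hi=[] (size 0) -> median=15
Step 2: insert 21 -> lo=[15] (size 1, max 15) hi=[21] (size 1, min 21) -> median=18
Step 3: insert 26 -> lo=[15, 21] (size 2, max 21) hi=[26] (size 1, min 26) -> median=21
Step 4: insert 24 -> lo=[15, 21] (size 2, max 21) hi=[24, 26] (size 2, min 24) -> median=22.5
Step 5: insert 35 -> lo=[15, 21, 24] (size 3, max 24) hi=[26, 35] (size 2, min 26) -> median=24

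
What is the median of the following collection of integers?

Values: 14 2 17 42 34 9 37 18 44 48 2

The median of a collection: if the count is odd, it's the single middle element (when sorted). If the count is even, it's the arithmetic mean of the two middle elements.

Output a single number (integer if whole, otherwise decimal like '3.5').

Step 1: insert 14 -> lo=[14] (size 1, max 14) hi=[] (size 0) -> median=14
Step 2: insert 2 -> lo=[2] (size 1, max 2) hi=[14] (size 1, min 14) -> median=8
Step 3: insert 17 -> lo=[2, 14] (size 2, max 14) hi=[17] (size 1, min 17) -> median=14
Step 4: insert 42 -> lo=[2, 14] (size 2, max 14) hi=[17, 42] (size 2, min 17) -> median=15.5
Step 5: insert 34 -> lo=[2, 14, 17] (size 3, max 17) hi=[34, 42] (size 2, min 34) -> median=17
Step 6: insert 9 -> lo=[2, 9, 14] (size 3, max 14) hi=[17, 34, 42] (size 3, min 17) -> median=15.5
Step 7: insert 37 -> lo=[2, 9, 14, 17] (size 4, max 17) hi=[34, 37, 42] (size 3, min 34) -> median=17
Step 8: insert 18 -> lo=[2, 9, 14, 17] (size 4, max 17) hi=[18, 34, 37, 42] (size 4, min 18) -> median=17.5
Step 9: insert 44 -> lo=[2, 9, 14, 17, 18] (size 5, max 18) hi=[34, 37, 42, 44] (size 4, min 34) -> median=18
Step 10: insert 48 -> lo=[2, 9, 14, 17, 18] (size 5, max 18) hi=[34, 37, 42, 44, 48] (size 5, min 34) -> median=26
Step 11: insert 2 -> lo=[2, 2, 9, 14, 17, 18] (size 6, max 18) hi=[34, 37, 42, 44, 48] (size 5, min 34) -> median=18

Answer: 18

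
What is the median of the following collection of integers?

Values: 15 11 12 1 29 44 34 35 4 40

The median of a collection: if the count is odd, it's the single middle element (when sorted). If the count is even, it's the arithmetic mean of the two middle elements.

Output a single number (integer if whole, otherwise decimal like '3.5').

Step 1: insert 15 -> lo=[15] (size 1, max 15) hi=[] (size 0) -> median=15
Step 2: insert 11 -> lo=[11] (size 1, max 11) hi=[15] (size 1, min 15) -> median=13
Step 3: insert 12 -> lo=[11, 12] (size 2, max 12) hi=[15] (size 1, min 15) -> median=12
Step 4: insert 1 -> lo=[1, 11] (size 2, max 11) hi=[12, 15] (size 2, min 12) -> median=11.5
Step 5: insert 29 -> lo=[1, 11, 12] (size 3, max 12) hi=[15, 29] (size 2, min 15) -> median=12
Step 6: insert 44 -> lo=[1, 11, 12] (size 3, max 12) hi=[15, 29, 44] (size 3, min 15) -> median=13.5
Step 7: insert 34 -> lo=[1, 11, 12, 15] (size 4, max 15) hi=[29, 34, 44] (size 3, min 29) -> median=15
Step 8: insert 35 -> lo=[1, 11, 12, 15] (size 4, max 15) hi=[29, 34, 35, 44] (size 4, min 29) -> median=22
Step 9: insert 4 -> lo=[1, 4, 11, 12, 15] (size 5, max 15) hi=[29, 34, 35, 44] (size 4, min 29) -> median=15
Step 10: insert 40 -> lo=[1, 4, 11, 12, 15] (size 5, max 15) hi=[29, 34, 35, 40, 44] (size 5, min 29) -> median=22

Answer: 22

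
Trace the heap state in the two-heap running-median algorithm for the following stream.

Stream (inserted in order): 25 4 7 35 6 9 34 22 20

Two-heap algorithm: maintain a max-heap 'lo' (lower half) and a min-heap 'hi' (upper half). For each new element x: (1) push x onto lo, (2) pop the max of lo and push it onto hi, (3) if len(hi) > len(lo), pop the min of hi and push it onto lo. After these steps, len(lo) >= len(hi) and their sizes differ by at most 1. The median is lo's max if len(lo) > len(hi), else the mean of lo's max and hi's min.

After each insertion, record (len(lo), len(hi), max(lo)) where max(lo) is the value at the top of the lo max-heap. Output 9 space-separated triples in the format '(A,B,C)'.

Step 1: insert 25 -> lo=[25] hi=[] -> (len(lo)=1, len(hi)=0, max(lo)=25)
Step 2: insert 4 -> lo=[4] hi=[25] -> (len(lo)=1, len(hi)=1, max(lo)=4)
Step 3: insert 7 -> lo=[4, 7] hi=[25] -> (len(lo)=2, len(hi)=1, max(lo)=7)
Step 4: insert 35 -> lo=[4, 7] hi=[25, 35] -> (len(lo)=2, len(hi)=2, max(lo)=7)
Step 5: insert 6 -> lo=[4, 6, 7] hi=[25, 35] -> (len(lo)=3, len(hi)=2, max(lo)=7)
Step 6: insert 9 -> lo=[4, 6, 7] hi=[9, 25, 35] -> (len(lo)=3, len(hi)=3, max(lo)=7)
Step 7: insert 34 -> lo=[4, 6, 7, 9] hi=[25, 34, 35] -> (len(lo)=4, len(hi)=3, max(lo)=9)
Step 8: insert 22 -> lo=[4, 6, 7, 9] hi=[22, 25, 34, 35] -> (len(lo)=4, len(hi)=4, max(lo)=9)
Step 9: insert 20 -> lo=[4, 6, 7, 9, 20] hi=[22, 25, 34, 35] -> (len(lo)=5, len(hi)=4, max(lo)=20)

Answer: (1,0,25) (1,1,4) (2,1,7) (2,2,7) (3,2,7) (3,3,7) (4,3,9) (4,4,9) (5,4,20)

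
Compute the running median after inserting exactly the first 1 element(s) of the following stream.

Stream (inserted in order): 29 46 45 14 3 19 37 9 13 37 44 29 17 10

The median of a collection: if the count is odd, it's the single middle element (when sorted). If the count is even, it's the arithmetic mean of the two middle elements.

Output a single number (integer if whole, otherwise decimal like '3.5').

Answer: 29

Derivation:
Step 1: insert 29 -> lo=[29] (size 1, max 29) hi=[] (size 0) -> median=29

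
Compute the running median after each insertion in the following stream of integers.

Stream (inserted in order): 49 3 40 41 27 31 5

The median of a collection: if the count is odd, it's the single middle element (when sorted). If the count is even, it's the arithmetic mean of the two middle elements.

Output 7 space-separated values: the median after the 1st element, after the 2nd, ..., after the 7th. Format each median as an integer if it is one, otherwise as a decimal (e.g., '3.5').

Answer: 49 26 40 40.5 40 35.5 31

Derivation:
Step 1: insert 49 -> lo=[49] (size 1, max 49) hi=[] (size 0) -> median=49
Step 2: insert 3 -> lo=[3] (size 1, max 3) hi=[49] (size 1, min 49) -> median=26
Step 3: insert 40 -> lo=[3, 40] (size 2, max 40) hi=[49] (size 1, min 49) -> median=40
Step 4: insert 41 -> lo=[3, 40] (size 2, max 40) hi=[41, 49] (size 2, min 41) -> median=40.5
Step 5: insert 27 -> lo=[3, 27, 40] (size 3, max 40) hi=[41, 49] (size 2, min 41) -> median=40
Step 6: insert 31 -> lo=[3, 27, 31] (size 3, max 31) hi=[40, 41, 49] (size 3, min 40) -> median=35.5
Step 7: insert 5 -> lo=[3, 5, 27, 31] (size 4, max 31) hi=[40, 41, 49] (size 3, min 40) -> median=31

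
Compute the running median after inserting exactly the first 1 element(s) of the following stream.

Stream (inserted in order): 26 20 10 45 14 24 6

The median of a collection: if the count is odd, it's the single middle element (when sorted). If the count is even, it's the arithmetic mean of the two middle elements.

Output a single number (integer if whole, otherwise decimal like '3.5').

Answer: 26

Derivation:
Step 1: insert 26 -> lo=[26] (size 1, max 26) hi=[] (size 0) -> median=26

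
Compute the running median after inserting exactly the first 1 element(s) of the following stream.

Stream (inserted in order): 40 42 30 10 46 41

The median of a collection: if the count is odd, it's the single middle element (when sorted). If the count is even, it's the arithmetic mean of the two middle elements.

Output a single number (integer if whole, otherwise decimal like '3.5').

Answer: 40

Derivation:
Step 1: insert 40 -> lo=[40] (size 1, max 40) hi=[] (size 0) -> median=40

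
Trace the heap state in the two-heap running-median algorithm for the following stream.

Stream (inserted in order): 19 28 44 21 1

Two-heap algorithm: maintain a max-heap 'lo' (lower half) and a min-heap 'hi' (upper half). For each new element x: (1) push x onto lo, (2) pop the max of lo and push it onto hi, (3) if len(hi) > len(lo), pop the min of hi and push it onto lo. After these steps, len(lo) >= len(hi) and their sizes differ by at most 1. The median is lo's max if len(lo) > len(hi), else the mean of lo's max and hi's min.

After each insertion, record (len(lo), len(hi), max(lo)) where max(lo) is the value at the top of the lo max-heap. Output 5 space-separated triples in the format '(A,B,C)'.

Answer: (1,0,19) (1,1,19) (2,1,28) (2,2,21) (3,2,21)

Derivation:
Step 1: insert 19 -> lo=[19] hi=[] -> (len(lo)=1, len(hi)=0, max(lo)=19)
Step 2: insert 28 -> lo=[19] hi=[28] -> (len(lo)=1, len(hi)=1, max(lo)=19)
Step 3: insert 44 -> lo=[19, 28] hi=[44] -> (len(lo)=2, len(hi)=1, max(lo)=28)
Step 4: insert 21 -> lo=[19, 21] hi=[28, 44] -> (len(lo)=2, len(hi)=2, max(lo)=21)
Step 5: insert 1 -> lo=[1, 19, 21] hi=[28, 44] -> (len(lo)=3, len(hi)=2, max(lo)=21)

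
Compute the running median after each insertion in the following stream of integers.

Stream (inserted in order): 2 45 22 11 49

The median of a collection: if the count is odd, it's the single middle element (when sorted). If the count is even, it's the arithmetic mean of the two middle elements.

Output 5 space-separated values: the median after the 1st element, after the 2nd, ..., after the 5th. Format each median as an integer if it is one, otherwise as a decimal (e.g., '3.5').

Step 1: insert 2 -> lo=[2] (size 1, max 2) hi=[] (size 0) -> median=2
Step 2: insert 45 -> lo=[2] (size 1, max 2) hi=[45] (size 1, min 45) -> median=23.5
Step 3: insert 22 -> lo=[2, 22] (size 2, max 22) hi=[45] (size 1, min 45) -> median=22
Step 4: insert 11 -> lo=[2, 11] (size 2, max 11) hi=[22, 45] (size 2, min 22) -> median=16.5
Step 5: insert 49 -> lo=[2, 11, 22] (size 3, max 22) hi=[45, 49] (size 2, min 45) -> median=22

Answer: 2 23.5 22 16.5 22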